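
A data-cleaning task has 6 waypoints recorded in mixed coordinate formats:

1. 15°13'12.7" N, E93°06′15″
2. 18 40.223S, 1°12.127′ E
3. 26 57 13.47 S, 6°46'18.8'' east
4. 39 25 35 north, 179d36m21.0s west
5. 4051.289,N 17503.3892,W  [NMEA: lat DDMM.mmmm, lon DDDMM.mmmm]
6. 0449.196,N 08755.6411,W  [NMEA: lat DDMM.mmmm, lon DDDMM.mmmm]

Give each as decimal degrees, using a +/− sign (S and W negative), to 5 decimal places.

Point 1:
  Latitude: 15 + 13/60 + 12.7/3600 = 15.220194
  N → positive
  Longitude: 6′ + 15″ = 6.25000′; 93 + 6.25000/60 = 93.104167
  E → positive
Point 2:
  Latitude: 40.223′ = 0.670383°; total 18.670383
  hemisphere S, so the sign is −
  Lon: 12.127′ = 0.202117°; total 1.202117
  E ⇒ keep positive
Point 3:
  Lat: 57′ + 13.47″ = 57.22450′; 26 + 57.22450/60 = 26.953742
  S → negative
  λ: 46′ + 18.8″ = 46.31333′; 6 + 46.31333/60 = 6.771889
  E ⇒ keep positive
Point 4:
  φ: 39 + 25/60 + 35/3600 = 39.426389
  N → positive
  Lon: 179 + 36/60 + 21/3600 = 179.605833
  hemisphere W, so the sign is −
Point 5:
  Lat: degrees = first 2 digits = 40, minutes = 51.289; 40 + 51.289/60 = 40.854817
  N ⇒ keep positive
  λ: split at 3 digits → 175° and 3.3892′; 175 + 3.3892/60 = 175.056487
  W ⇒ negate
Point 6:
  Lat: split at 2 digits → 04° and 49.196′; 4 + 49.196/60 = 4.819933
  N → positive
  Longitude: degrees = first 3 digits = 87, minutes = 55.6411; 87 + 55.6411/60 = 87.927352
  W ⇒ negate

1. 15.22019, 93.10417
2. -18.67038, 1.20212
3. -26.95374, 6.77189
4. 39.42639, -179.60583
5. 40.85482, -175.05649
6. 4.81993, -87.92735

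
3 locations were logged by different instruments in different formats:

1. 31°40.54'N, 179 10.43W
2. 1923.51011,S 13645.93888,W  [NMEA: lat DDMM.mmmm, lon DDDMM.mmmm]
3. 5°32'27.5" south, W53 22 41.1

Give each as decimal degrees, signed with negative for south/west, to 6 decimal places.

Point 1:
  Lat: 40.54′ = 0.675667°; total 31.6756667
  N ⇒ keep positive
  Lon: 10.43′ = 0.173833°; total 179.1738333
  W ⇒ negate
Point 2:
  Lat: split at 2 digits → 19° and 23.51011′; 19 + 23.51011/60 = 19.3918352
  S → negative
  λ: degrees = first 3 digits = 136, minutes = 45.93888; 136 + 45.93888/60 = 136.7656480
  hemisphere W, so the sign is −
Point 3:
  Lat: 5° + 32/60 + 27.5/3600 = 5 + 0.533333 + 0.007639 = 5.5409722
  S ⇒ negate
  Longitude: 22′ + 41.1″ = 22.68500′; 53 + 22.68500/60 = 53.3780833
  W → negative

1. 31.675667, -179.173833
2. -19.391835, -136.765648
3. -5.540972, -53.378083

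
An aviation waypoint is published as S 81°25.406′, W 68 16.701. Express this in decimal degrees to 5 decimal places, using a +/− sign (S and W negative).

Latitude: 81 + 25.406/60 = 81.423433
S ⇒ negate
Lon: 16.701′ = 0.278350°; total 68.278350
hemisphere W, so the sign is −

-81.42343, -68.27835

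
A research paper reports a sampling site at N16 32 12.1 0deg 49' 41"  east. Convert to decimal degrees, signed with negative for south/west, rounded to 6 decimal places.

φ: 32′ + 12.1″ = 32.20167′; 16 + 32.20167/60 = 16.5366944
N → positive
Longitude: 49′ + 41″ = 49.68333′; 0 + 49.68333/60 = 0.8280556
E → positive

16.536694, 0.828056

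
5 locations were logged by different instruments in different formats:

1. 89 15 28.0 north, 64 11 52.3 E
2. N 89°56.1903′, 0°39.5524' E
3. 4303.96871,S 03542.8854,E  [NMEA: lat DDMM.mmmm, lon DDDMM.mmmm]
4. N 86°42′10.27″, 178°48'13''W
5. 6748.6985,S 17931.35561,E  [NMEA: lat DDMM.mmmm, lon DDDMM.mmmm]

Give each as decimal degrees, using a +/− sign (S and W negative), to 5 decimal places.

1. 89.25778, 64.19786
2. 89.93651, 0.65921
3. -43.06615, 35.71476
4. 86.70285, -178.80361
5. -67.81164, 179.52259

Point 1:
  Latitude: 15′ + 28″ = 15.46667′; 89 + 15.46667/60 = 89.257778
  N → positive
  Lon: 64° + 11/60 + 52.3/3600 = 64 + 0.183333 + 0.014528 = 64.197861
  E → positive
Point 2:
  Latitude: 56.1903′ = 0.936505°; total 89.936505
  N → positive
  Lon: 0 + 39.5524/60 = 0.659207
  E → positive
Point 3:
  Lat: degrees = first 2 digits = 43, minutes = 3.96871; 43 + 3.96871/60 = 43.066145
  hemisphere S, so the sign is −
  Lon: degrees = first 3 digits = 35, minutes = 42.8854; 35 + 42.8854/60 = 35.714757
  E → positive
Point 4:
  φ: 42′ + 10.27″ = 42.17117′; 86 + 42.17117/60 = 86.702853
  N ⇒ keep positive
  Longitude: 178 + 48/60 + 13/3600 = 178.803611
  hemisphere W, so the sign is −
Point 5:
  φ: degrees = first 2 digits = 67, minutes = 48.6985; 67 + 48.6985/60 = 67.811642
  S ⇒ negate
  Lon: split at 3 digits → 179° and 31.35561′; 179 + 31.35561/60 = 179.522594
  E ⇒ keep positive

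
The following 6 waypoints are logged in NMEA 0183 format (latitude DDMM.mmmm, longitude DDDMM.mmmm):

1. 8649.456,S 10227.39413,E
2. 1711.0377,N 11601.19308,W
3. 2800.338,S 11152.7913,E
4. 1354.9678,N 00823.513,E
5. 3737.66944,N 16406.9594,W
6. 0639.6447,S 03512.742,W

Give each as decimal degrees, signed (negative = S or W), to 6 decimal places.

Point 1:
  Latitude: degrees = first 2 digits = 86, minutes = 49.456; 86 + 49.456/60 = 86.8242667
  hemisphere S, so the sign is −
  Longitude: degrees = first 3 digits = 102, minutes = 27.39413; 102 + 27.39413/60 = 102.4565688
  E → positive
Point 2:
  Latitude: degrees = first 2 digits = 17, minutes = 11.0377; 17 + 11.0377/60 = 17.1839617
  N → positive
  λ: split at 3 digits → 116° and 1.19308′; 116 + 1.19308/60 = 116.0198847
  W ⇒ negate
Point 3:
  φ: split at 2 digits → 28° and 0.338′; 28 + 0.338/60 = 28.0056333
  S → negative
  λ: split at 3 digits → 111° and 52.7913′; 111 + 52.7913/60 = 111.8798550
  E → positive
Point 4:
  Lat: split at 2 digits → 13° and 54.9678′; 13 + 54.9678/60 = 13.9161300
  N → positive
  Lon: degrees = first 3 digits = 8, minutes = 23.513; 8 + 23.513/60 = 8.3918833
  E → positive
Point 5:
  Latitude: degrees = first 2 digits = 37, minutes = 37.66944; 37 + 37.66944/60 = 37.6278240
  N ⇒ keep positive
  Longitude: degrees = first 3 digits = 164, minutes = 6.9594; 164 + 6.9594/60 = 164.1159900
  hemisphere W, so the sign is −
Point 6:
  Lat: split at 2 digits → 06° and 39.6447′; 6 + 39.6447/60 = 6.6607450
  S ⇒ negate
  Lon: degrees = first 3 digits = 35, minutes = 12.742; 35 + 12.742/60 = 35.2123667
  W → negative

1. -86.824267, 102.456569
2. 17.183962, -116.019885
3. -28.005633, 111.879855
4. 13.916130, 8.391883
5. 37.627824, -164.115990
6. -6.660745, -35.212367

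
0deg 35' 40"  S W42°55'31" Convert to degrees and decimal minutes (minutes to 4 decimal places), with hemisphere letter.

0° 35.6667′ S, 42° 55.5167′ W

φ: seconds/60 = 0.66667; minutes = 35 + 0.66667 = 35.666667
Longitude: 55 + 31/60 = 55.516667′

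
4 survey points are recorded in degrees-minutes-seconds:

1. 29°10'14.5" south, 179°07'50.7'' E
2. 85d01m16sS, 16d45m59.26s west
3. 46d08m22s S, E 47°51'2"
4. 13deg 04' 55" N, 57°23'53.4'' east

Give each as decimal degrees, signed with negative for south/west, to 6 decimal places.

1. -29.170694, 179.130750
2. -85.021111, -16.766461
3. -46.139444, 47.850556
4. 13.081944, 57.398167

Point 1:
  φ: 29 + 10/60 + 14.5/3600 = 29.1706944
  S ⇒ negate
  Lon: 179 + 7/60 + 50.7/3600 = 179.1307500
  E → positive
Point 2:
  Latitude: 1′ + 16″ = 1.26667′; 85 + 1.26667/60 = 85.0211111
  S ⇒ negate
  λ: 16 + 45/60 + 59.26/3600 = 16.7664611
  hemisphere W, so the sign is −
Point 3:
  Lat: 8′ + 22″ = 8.36667′; 46 + 8.36667/60 = 46.1394444
  S ⇒ negate
  λ: 51′ + 2″ = 51.03333′; 47 + 51.03333/60 = 47.8505556
  E → positive
Point 4:
  Latitude: 13° + 4/60 + 55/3600 = 13 + 0.066667 + 0.015278 = 13.0819444
  N ⇒ keep positive
  Lon: 57 + 23/60 + 53.4/3600 = 57.3981667
  E → positive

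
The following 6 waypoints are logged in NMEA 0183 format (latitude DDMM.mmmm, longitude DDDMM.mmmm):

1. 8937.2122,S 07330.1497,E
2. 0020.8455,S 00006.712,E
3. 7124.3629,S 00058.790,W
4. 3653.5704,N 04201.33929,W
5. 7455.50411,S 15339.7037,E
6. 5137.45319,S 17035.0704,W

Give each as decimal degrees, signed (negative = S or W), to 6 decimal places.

1. -89.620203, 73.502495
2. -0.347425, 0.111867
3. -71.406048, -0.979833
4. 36.892840, -42.022322
5. -74.925069, 153.661728
6. -51.624220, -170.584507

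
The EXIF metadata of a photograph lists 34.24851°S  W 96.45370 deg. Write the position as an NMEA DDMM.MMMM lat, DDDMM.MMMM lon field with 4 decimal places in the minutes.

3414.9106,S / 09627.2220,W

Latitude: 34° + 0.248510 × 60 = 34° 14.910600′
λ: minutes = (96.453700 − 96) × 60 = 27.222000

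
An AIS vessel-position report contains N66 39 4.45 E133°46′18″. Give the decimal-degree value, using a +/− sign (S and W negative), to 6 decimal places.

Lat: 39′ + 4.45″ = 39.07417′; 66 + 39.07417/60 = 66.6512361
N → positive
λ: 46′ + 18″ = 46.30000′; 133 + 46.30000/60 = 133.7716667
E → positive

66.651236, 133.771667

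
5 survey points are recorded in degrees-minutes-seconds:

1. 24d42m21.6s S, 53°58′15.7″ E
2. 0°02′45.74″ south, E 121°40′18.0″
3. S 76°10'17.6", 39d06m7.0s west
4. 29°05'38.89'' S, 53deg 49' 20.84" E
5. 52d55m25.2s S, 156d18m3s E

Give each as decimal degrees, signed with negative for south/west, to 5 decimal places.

Point 1:
  φ: 24° + 42/60 + 21.6/3600 = 24 + 0.700000 + 0.006000 = 24.706000
  hemisphere S, so the sign is −
  λ: 53° + 58/60 + 15.7/3600 = 53 + 0.966667 + 0.004361 = 53.971028
  E → positive
Point 2:
  Lat: 0° + 2/60 + 45.74/3600 = 0 + 0.033333 + 0.012706 = 0.046039
  S → negative
  λ: 121° + 40/60 + 18/3600 = 121 + 0.666667 + 0.005000 = 121.671667
  E → positive
Point 3:
  Lat: 10′ + 17.6″ = 10.29333′; 76 + 10.29333/60 = 76.171556
  S ⇒ negate
  Longitude: 6′ + 7″ = 6.11667′; 39 + 6.11667/60 = 39.101944
  W ⇒ negate
Point 4:
  Lat: 5′ + 38.89″ = 5.64817′; 29 + 5.64817/60 = 29.094136
  S → negative
  λ: 49′ + 20.84″ = 49.34733′; 53 + 49.34733/60 = 53.822456
  E ⇒ keep positive
Point 5:
  Lat: 52 + 55/60 + 25.2/3600 = 52.923667
  S → negative
  λ: 156 + 18/60 + 3/3600 = 156.300833
  E ⇒ keep positive

1. -24.70600, 53.97103
2. -0.04604, 121.67167
3. -76.17156, -39.10194
4. -29.09414, 53.82246
5. -52.92367, 156.30083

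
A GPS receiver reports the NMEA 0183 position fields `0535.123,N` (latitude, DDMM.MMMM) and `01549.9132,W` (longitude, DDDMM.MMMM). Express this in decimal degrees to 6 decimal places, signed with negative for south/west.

Latitude: split at 2 digits → 05° and 35.123′; 5 + 35.123/60 = 5.5853833
N → positive
Lon: degrees = first 3 digits = 15, minutes = 49.9132; 15 + 49.9132/60 = 15.8318867
hemisphere W, so the sign is −

5.585383, -15.831887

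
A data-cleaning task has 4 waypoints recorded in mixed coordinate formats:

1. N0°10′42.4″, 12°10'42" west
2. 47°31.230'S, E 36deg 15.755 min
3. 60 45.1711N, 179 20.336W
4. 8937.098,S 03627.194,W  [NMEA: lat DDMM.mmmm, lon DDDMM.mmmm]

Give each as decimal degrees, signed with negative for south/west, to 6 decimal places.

1. 0.178444, -12.178333
2. -47.520500, 36.262583
3. 60.752852, -179.338933
4. -89.618300, -36.453233

Point 1:
  Latitude: 0 + 10/60 + 42.4/3600 = 0.1784444
  N ⇒ keep positive
  Lon: 12 + 10/60 + 42/3600 = 12.1783333
  hemisphere W, so the sign is −
Point 2:
  Latitude: 31.23′ = 0.520500°; total 47.5205000
  S ⇒ negate
  Lon: 36 + 15.755/60 = 36.2625833
  E → positive
Point 3:
  Lat: 60 + 45.1711/60 = 60.7528517
  N ⇒ keep positive
  λ: 179 + 20.336/60 = 179.3389333
  W → negative
Point 4:
  Latitude: split at 2 digits → 89° and 37.098′; 89 + 37.098/60 = 89.6183000
  S ⇒ negate
  λ: split at 3 digits → 036° and 27.194′; 36 + 27.194/60 = 36.4532333
  W ⇒ negate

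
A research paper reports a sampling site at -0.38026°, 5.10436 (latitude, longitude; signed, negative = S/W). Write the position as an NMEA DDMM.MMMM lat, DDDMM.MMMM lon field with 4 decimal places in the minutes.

0022.8156,S / 00506.2616,E

Latitude is negative → S; |value| = 0.380260
φ: 0° + 0.380260 × 60 = 0° 22.815600′
λ: minutes = (5.104360 − 5) × 60 = 6.261600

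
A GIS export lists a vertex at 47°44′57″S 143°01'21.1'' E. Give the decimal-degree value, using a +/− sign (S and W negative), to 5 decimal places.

Latitude: 47° + 44/60 + 57/3600 = 47 + 0.733333 + 0.015833 = 47.749167
S ⇒ negate
Longitude: 143° + 1/60 + 21.1/3600 = 143 + 0.016667 + 0.005861 = 143.022528
E ⇒ keep positive

-47.74917, 143.02253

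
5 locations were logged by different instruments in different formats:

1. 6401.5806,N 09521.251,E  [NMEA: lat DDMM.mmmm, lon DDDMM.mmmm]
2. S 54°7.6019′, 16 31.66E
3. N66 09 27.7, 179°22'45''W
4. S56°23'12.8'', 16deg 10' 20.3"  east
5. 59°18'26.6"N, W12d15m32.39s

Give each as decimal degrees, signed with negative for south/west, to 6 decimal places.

1. 64.026343, 95.354183
2. -54.126698, 16.527667
3. 66.157694, -179.379167
4. -56.386889, 16.172306
5. 59.307389, -12.258997

Point 1:
  φ: degrees = first 2 digits = 64, minutes = 1.5806; 64 + 1.5806/60 = 64.0263433
  N ⇒ keep positive
  Lon: degrees = first 3 digits = 95, minutes = 21.251; 95 + 21.251/60 = 95.3541833
  E → positive
Point 2:
  Latitude: 7.6019′ = 0.126698°; total 54.1266983
  hemisphere S, so the sign is −
  λ: 16 + 31.66/60 = 16.5276667
  E ⇒ keep positive
Point 3:
  φ: 66 + 9/60 + 27.7/3600 = 66.1576944
  N → positive
  λ: 179 + 22/60 + 45/3600 = 179.3791667
  hemisphere W, so the sign is −
Point 4:
  Lat: 56 + 23/60 + 12.8/3600 = 56.3868889
  S ⇒ negate
  λ: 16 + 10/60 + 20.3/3600 = 16.1723056
  E → positive
Point 5:
  Latitude: 18′ + 26.6″ = 18.44333′; 59 + 18.44333/60 = 59.3073889
  N → positive
  Lon: 12° + 15/60 + 32.39/3600 = 12 + 0.250000 + 0.008997 = 12.2589972
  W ⇒ negate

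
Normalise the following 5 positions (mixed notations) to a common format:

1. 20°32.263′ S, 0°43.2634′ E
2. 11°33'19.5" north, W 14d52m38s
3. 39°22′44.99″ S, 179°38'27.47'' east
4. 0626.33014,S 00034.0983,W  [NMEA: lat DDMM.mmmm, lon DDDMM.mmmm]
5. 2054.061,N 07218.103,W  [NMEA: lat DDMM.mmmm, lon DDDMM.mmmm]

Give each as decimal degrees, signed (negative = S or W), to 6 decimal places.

1. -20.537717, 0.721057
2. 11.555417, -14.877222
3. -39.379164, 179.640964
4. -6.438836, -0.568305
5. 20.901017, -72.301717

Point 1:
  Lat: 20 + 32.263/60 = 20.5377167
  S → negative
  Lon: 0 + 43.2634/60 = 0.7210567
  E → positive
Point 2:
  Latitude: 33′ + 19.5″ = 33.32500′; 11 + 33.32500/60 = 11.5554167
  N → positive
  Lon: 52′ + 38″ = 52.63333′; 14 + 52.63333/60 = 14.8772222
  W ⇒ negate
Point 3:
  φ: 22′ + 44.99″ = 22.74983′; 39 + 22.74983/60 = 39.3791639
  S ⇒ negate
  Longitude: 179° + 38/60 + 27.47/3600 = 179 + 0.633333 + 0.007631 = 179.6409639
  E ⇒ keep positive
Point 4:
  Latitude: degrees = first 2 digits = 6, minutes = 26.33014; 6 + 26.33014/60 = 6.4388357
  hemisphere S, so the sign is −
  Lon: degrees = first 3 digits = 0, minutes = 34.0983; 0 + 34.0983/60 = 0.5683050
  hemisphere W, so the sign is −
Point 5:
  Lat: split at 2 digits → 20° and 54.061′; 20 + 54.061/60 = 20.9010167
  N ⇒ keep positive
  λ: degrees = first 3 digits = 72, minutes = 18.103; 72 + 18.103/60 = 72.3017167
  W ⇒ negate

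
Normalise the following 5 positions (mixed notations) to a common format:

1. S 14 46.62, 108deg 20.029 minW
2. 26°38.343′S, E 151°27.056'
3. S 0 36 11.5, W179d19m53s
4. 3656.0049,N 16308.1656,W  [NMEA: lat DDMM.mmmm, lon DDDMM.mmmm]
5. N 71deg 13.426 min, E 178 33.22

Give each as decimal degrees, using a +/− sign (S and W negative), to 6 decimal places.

Point 1:
  φ: 14 + 46.62/60 = 14.7770000
  hemisphere S, so the sign is −
  Longitude: 20.029′ = 0.333817°; total 108.3338167
  W ⇒ negate
Point 2:
  φ: 38.343′ = 0.639050°; total 26.6390500
  S ⇒ negate
  Lon: 151 + 27.056/60 = 151.4509333
  E → positive
Point 3:
  φ: 0 + 36/60 + 11.5/3600 = 0.6031944
  S ⇒ negate
  Longitude: 179° + 19/60 + 53/3600 = 179 + 0.316667 + 0.014722 = 179.3313889
  W → negative
Point 4:
  Latitude: degrees = first 2 digits = 36, minutes = 56.0049; 36 + 56.0049/60 = 36.9334150
  N → positive
  λ: split at 3 digits → 163° and 8.1656′; 163 + 8.1656/60 = 163.1360933
  W ⇒ negate
Point 5:
  Lat: 71 + 13.426/60 = 71.2237667
  N ⇒ keep positive
  Lon: 33.22′ = 0.553667°; total 178.5536667
  E ⇒ keep positive

1. -14.777000, -108.333817
2. -26.639050, 151.450933
3. -0.603194, -179.331389
4. 36.933415, -163.136093
5. 71.223767, 178.553667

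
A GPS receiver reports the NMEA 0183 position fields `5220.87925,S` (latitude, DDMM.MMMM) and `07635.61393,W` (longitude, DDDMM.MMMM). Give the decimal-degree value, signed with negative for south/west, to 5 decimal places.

-52.34799, -76.59357

Lat: degrees = first 2 digits = 52, minutes = 20.87925; 52 + 20.87925/60 = 52.347988
hemisphere S, so the sign is −
λ: split at 3 digits → 076° and 35.61393′; 76 + 35.61393/60 = 76.593566
W → negative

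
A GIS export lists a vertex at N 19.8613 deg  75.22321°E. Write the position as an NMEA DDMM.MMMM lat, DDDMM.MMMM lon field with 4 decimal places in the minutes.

1951.6780,N / 07513.3926,E

φ: minutes = (19.861300 − 19) × 60 = 51.678000
λ: fractional part 0.223210 → 13.392600 minutes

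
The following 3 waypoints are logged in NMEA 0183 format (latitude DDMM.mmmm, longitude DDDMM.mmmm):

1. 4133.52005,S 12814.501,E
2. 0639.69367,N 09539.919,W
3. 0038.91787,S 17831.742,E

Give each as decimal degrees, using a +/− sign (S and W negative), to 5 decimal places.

1. -41.55867, 128.24168
2. 6.66156, -95.66532
3. -0.64863, 178.52903

Point 1:
  Lat: split at 2 digits → 41° and 33.52005′; 41 + 33.52005/60 = 41.558668
  S → negative
  Lon: degrees = first 3 digits = 128, minutes = 14.501; 128 + 14.501/60 = 128.241683
  E → positive
Point 2:
  Latitude: degrees = first 2 digits = 6, minutes = 39.69367; 6 + 39.69367/60 = 6.661561
  N ⇒ keep positive
  λ: split at 3 digits → 095° and 39.919′; 95 + 39.919/60 = 95.665317
  hemisphere W, so the sign is −
Point 3:
  Latitude: split at 2 digits → 00° and 38.91787′; 0 + 38.91787/60 = 0.648631
  S ⇒ negate
  Longitude: split at 3 digits → 178° and 31.742′; 178 + 31.742/60 = 178.529033
  E → positive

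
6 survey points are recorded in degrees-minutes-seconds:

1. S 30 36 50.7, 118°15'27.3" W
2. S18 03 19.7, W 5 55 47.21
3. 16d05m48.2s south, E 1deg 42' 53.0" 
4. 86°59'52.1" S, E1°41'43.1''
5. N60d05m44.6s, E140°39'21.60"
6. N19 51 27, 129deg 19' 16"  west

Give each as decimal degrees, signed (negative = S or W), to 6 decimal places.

1. -30.614083, -118.257583
2. -18.055472, -5.929781
3. -16.096722, 1.714722
4. -86.997806, 1.695306
5. 60.095722, 140.656000
6. 19.857500, -129.321111

Point 1:
  Latitude: 30° + 36/60 + 50.7/3600 = 30 + 0.600000 + 0.014083 = 30.6140833
  S ⇒ negate
  Longitude: 118° + 15/60 + 27.3/3600 = 118 + 0.250000 + 0.007583 = 118.2575833
  W ⇒ negate
Point 2:
  Latitude: 3′ + 19.7″ = 3.32833′; 18 + 3.32833/60 = 18.0554722
  S ⇒ negate
  Lon: 5 + 55/60 + 47.21/3600 = 5.9297806
  hemisphere W, so the sign is −
Point 3:
  Lat: 5′ + 48.2″ = 5.80333′; 16 + 5.80333/60 = 16.0967222
  hemisphere S, so the sign is −
  λ: 1° + 42/60 + 53/3600 = 1 + 0.700000 + 0.014722 = 1.7147222
  E → positive
Point 4:
  φ: 86 + 59/60 + 52.1/3600 = 86.9978056
  hemisphere S, so the sign is −
  Longitude: 1 + 41/60 + 43.1/3600 = 1.6953056
  E → positive
Point 5:
  Lat: 60 + 5/60 + 44.6/3600 = 60.0957222
  N → positive
  Longitude: 39′ + 21.6″ = 39.36000′; 140 + 39.36000/60 = 140.6560000
  E → positive
Point 6:
  Latitude: 51′ + 27″ = 51.45000′; 19 + 51.45000/60 = 19.8575000
  N ⇒ keep positive
  Longitude: 129° + 19/60 + 16/3600 = 129 + 0.316667 + 0.004444 = 129.3211111
  hemisphere W, so the sign is −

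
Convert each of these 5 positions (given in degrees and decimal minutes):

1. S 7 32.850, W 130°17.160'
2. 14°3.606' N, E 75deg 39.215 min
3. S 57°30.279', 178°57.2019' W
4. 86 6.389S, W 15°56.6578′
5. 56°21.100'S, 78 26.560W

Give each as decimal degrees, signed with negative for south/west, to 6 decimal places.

1. -7.547500, -130.286000
2. 14.060100, 75.653583
3. -57.504650, -178.953365
4. -86.106483, -15.944297
5. -56.351667, -78.442667

Point 1:
  φ: 32.85′ = 0.547500°; total 7.5475000
  hemisphere S, so the sign is −
  Longitude: 17.16′ = 0.286000°; total 130.2860000
  W → negative
Point 2:
  φ: 14 + 3.606/60 = 14.0601000
  N ⇒ keep positive
  λ: 39.215′ = 0.653583°; total 75.6535833
  E → positive
Point 3:
  Latitude: 57 + 30.279/60 = 57.5046500
  S → negative
  Lon: 178 + 57.2019/60 = 178.9533650
  W → negative
Point 4:
  Latitude: 86 + 6.389/60 = 86.1064833
  S ⇒ negate
  Longitude: 15 + 56.6578/60 = 15.9442967
  W ⇒ negate
Point 5:
  Latitude: 56 + 21.1/60 = 56.3516667
  hemisphere S, so the sign is −
  λ: 78 + 26.56/60 = 78.4426667
  W ⇒ negate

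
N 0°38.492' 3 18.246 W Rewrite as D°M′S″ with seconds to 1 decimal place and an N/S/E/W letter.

0°38′29.5″ N, 3°18′14.8″ W

φ: 38.49200′ → 38′ and 0.49200 × 60 = 29.520″
Longitude: fractional minutes 0.24600 × 60 = 14.760″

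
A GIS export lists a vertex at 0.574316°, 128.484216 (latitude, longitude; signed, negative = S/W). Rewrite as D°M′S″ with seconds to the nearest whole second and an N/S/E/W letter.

Latitude: 0.574316° → 34.45896′; 0.45896 × 60 = 27.54″
Lon: whole degrees 128; 29.05296′ → 29′ and 3.18″

0°34′28″ N, 128°29′3″ E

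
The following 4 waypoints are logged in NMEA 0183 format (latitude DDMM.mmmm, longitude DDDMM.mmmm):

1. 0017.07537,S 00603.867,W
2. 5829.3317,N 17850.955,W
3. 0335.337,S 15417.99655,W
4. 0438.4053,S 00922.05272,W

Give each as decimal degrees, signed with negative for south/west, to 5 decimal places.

1. -0.28459, -6.06445
2. 58.48886, -178.84925
3. -3.58895, -154.29994
4. -4.64009, -9.36755

Point 1:
  Latitude: degrees = first 2 digits = 0, minutes = 17.07537; 0 + 17.07537/60 = 0.284590
  S ⇒ negate
  Lon: degrees = first 3 digits = 6, minutes = 3.867; 6 + 3.867/60 = 6.064450
  hemisphere W, so the sign is −
Point 2:
  Lat: degrees = first 2 digits = 58, minutes = 29.3317; 58 + 29.3317/60 = 58.488862
  N ⇒ keep positive
  λ: degrees = first 3 digits = 178, minutes = 50.955; 178 + 50.955/60 = 178.849250
  hemisphere W, so the sign is −
Point 3:
  φ: degrees = first 2 digits = 3, minutes = 35.337; 3 + 35.337/60 = 3.588950
  S ⇒ negate
  λ: degrees = first 3 digits = 154, minutes = 17.99655; 154 + 17.99655/60 = 154.299943
  W ⇒ negate
Point 4:
  Latitude: split at 2 digits → 04° and 38.4053′; 4 + 38.4053/60 = 4.640088
  S ⇒ negate
  λ: degrees = first 3 digits = 9, minutes = 22.05272; 9 + 22.05272/60 = 9.367545
  W → negative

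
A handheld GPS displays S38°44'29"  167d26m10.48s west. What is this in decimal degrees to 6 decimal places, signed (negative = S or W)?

-38.741389, -167.436244

Lat: 44′ + 29″ = 44.48333′; 38 + 44.48333/60 = 38.7413889
S ⇒ negate
λ: 26′ + 10.48″ = 26.17467′; 167 + 26.17467/60 = 167.4362444
W ⇒ negate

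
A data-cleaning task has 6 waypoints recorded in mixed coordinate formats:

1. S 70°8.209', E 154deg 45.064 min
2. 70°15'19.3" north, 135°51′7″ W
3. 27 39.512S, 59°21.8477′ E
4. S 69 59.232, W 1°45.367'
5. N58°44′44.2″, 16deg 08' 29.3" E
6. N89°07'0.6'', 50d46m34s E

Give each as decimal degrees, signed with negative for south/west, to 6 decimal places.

1. -70.136817, 154.751067
2. 70.255361, -135.851944
3. -27.658533, 59.364128
4. -69.987200, -1.756117
5. 58.745611, 16.141472
6. 89.116833, 50.776111

Point 1:
  φ: 8.209′ = 0.136817°; total 70.1368167
  S ⇒ negate
  Lon: 154 + 45.064/60 = 154.7510667
  E ⇒ keep positive
Point 2:
  φ: 15′ + 19.3″ = 15.32167′; 70 + 15.32167/60 = 70.2553611
  N ⇒ keep positive
  Longitude: 51′ + 7″ = 51.11667′; 135 + 51.11667/60 = 135.8519444
  hemisphere W, so the sign is −
Point 3:
  φ: 27 + 39.512/60 = 27.6585333
  S → negative
  Lon: 21.8477′ = 0.364128°; total 59.3641283
  E ⇒ keep positive
Point 4:
  Lat: 69 + 59.232/60 = 69.9872000
  S ⇒ negate
  Lon: 45.367′ = 0.756117°; total 1.7561167
  W ⇒ negate
Point 5:
  Latitude: 58° + 44/60 + 44.2/3600 = 58 + 0.733333 + 0.012278 = 58.7456111
  N → positive
  Longitude: 16 + 8/60 + 29.3/3600 = 16.1414722
  E → positive
Point 6:
  Latitude: 89 + 7/60 + 0.6/3600 = 89.1168333
  N → positive
  Lon: 50 + 46/60 + 34/3600 = 50.7761111
  E → positive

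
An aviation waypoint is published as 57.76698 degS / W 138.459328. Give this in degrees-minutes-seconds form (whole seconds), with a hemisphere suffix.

φ: whole degrees 57; 46.01880′ → 46′ and 1.13″
Lon: 0.459328° → 27.55968′; 0.55968 × 60 = 33.58″

57°46′1″ S, 138°27′34″ W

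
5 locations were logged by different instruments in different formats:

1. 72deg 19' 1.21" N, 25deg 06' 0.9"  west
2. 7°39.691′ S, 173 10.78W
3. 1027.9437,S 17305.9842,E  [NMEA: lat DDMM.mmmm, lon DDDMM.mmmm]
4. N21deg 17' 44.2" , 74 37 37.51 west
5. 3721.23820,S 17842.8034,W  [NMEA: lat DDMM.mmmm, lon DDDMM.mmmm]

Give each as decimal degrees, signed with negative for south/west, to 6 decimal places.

1. 72.317003, -25.100250
2. -7.661517, -173.179667
3. -10.465728, 173.099737
4. 21.295611, -74.627086
5. -37.353970, -178.713390

Point 1:
  Lat: 72° + 19/60 + 1.21/3600 = 72 + 0.316667 + 0.000336 = 72.3170028
  N → positive
  Longitude: 6′ + 0.9″ = 6.01500′; 25 + 6.01500/60 = 25.1002500
  hemisphere W, so the sign is −
Point 2:
  Latitude: 39.691′ = 0.661517°; total 7.6615167
  hemisphere S, so the sign is −
  λ: 10.78′ = 0.179667°; total 173.1796667
  W → negative
Point 3:
  Latitude: degrees = first 2 digits = 10, minutes = 27.9437; 10 + 27.9437/60 = 10.4657283
  hemisphere S, so the sign is −
  λ: degrees = first 3 digits = 173, minutes = 5.9842; 173 + 5.9842/60 = 173.0997367
  E ⇒ keep positive
Point 4:
  Lat: 21° + 17/60 + 44.2/3600 = 21 + 0.283333 + 0.012278 = 21.2956111
  N ⇒ keep positive
  λ: 74 + 37/60 + 37.51/3600 = 74.6270861
  W ⇒ negate
Point 5:
  Lat: split at 2 digits → 37° and 21.2382′; 37 + 21.2382/60 = 37.3539700
  hemisphere S, so the sign is −
  λ: split at 3 digits → 178° and 42.8034′; 178 + 42.8034/60 = 178.7133900
  hemisphere W, so the sign is −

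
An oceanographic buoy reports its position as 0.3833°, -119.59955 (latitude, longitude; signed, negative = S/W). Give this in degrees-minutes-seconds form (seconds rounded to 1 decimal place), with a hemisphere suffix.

0°22′59.9″ N, 119°35′58.4″ W

Latitude: whole degrees 0; 22.99800′ → 22′ and 59.880″
Longitude is negative → W; |value| = 119.599550
λ: 0.599550 × 60 = 35.97300′ → 35′, remainder × 60 = 58.380″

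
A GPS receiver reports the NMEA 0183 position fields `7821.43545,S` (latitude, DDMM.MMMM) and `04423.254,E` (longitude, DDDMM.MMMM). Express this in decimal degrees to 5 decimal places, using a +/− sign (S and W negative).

-78.35726, 44.38757

Latitude: degrees = first 2 digits = 78, minutes = 21.43545; 78 + 21.43545/60 = 78.357258
hemisphere S, so the sign is −
Lon: split at 3 digits → 044° and 23.254′; 44 + 23.254/60 = 44.387567
E ⇒ keep positive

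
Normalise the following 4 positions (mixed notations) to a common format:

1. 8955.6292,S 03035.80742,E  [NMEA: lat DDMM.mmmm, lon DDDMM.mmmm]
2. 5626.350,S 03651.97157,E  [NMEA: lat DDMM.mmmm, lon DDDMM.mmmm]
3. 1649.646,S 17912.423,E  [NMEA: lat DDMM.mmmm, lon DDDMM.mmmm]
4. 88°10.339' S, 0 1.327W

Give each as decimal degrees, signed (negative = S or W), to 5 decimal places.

1. -89.92715, 30.59679
2. -56.43917, 36.86619
3. -16.82743, 179.20705
4. -88.17232, -0.02212

Point 1:
  Lat: split at 2 digits → 89° and 55.6292′; 89 + 55.6292/60 = 89.927153
  S ⇒ negate
  Lon: degrees = first 3 digits = 30, minutes = 35.80742; 30 + 35.80742/60 = 30.596790
  E ⇒ keep positive
Point 2:
  Lat: degrees = first 2 digits = 56, minutes = 26.35; 56 + 26.35/60 = 56.439167
  S ⇒ negate
  Longitude: degrees = first 3 digits = 36, minutes = 51.97157; 36 + 51.97157/60 = 36.866193
  E ⇒ keep positive
Point 3:
  φ: split at 2 digits → 16° and 49.646′; 16 + 49.646/60 = 16.827433
  S → negative
  λ: split at 3 digits → 179° and 12.423′; 179 + 12.423/60 = 179.207050
  E → positive
Point 4:
  Lat: 10.339′ = 0.172317°; total 88.172317
  S ⇒ negate
  λ: 1.327′ = 0.022117°; total 0.022117
  W → negative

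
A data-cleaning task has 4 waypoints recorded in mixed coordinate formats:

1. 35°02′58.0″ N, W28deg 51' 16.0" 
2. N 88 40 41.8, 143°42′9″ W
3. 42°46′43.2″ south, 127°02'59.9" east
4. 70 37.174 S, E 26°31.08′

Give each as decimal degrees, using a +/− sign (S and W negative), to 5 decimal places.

Point 1:
  Lat: 35° + 2/60 + 58/3600 = 35 + 0.033333 + 0.016111 = 35.049444
  N → positive
  λ: 28° + 51/60 + 16/3600 = 28 + 0.850000 + 0.004444 = 28.854444
  W ⇒ negate
Point 2:
  φ: 40′ + 41.8″ = 40.69667′; 88 + 40.69667/60 = 88.678278
  N ⇒ keep positive
  Lon: 42′ + 9″ = 42.15000′; 143 + 42.15000/60 = 143.702500
  W ⇒ negate
Point 3:
  φ: 42 + 46/60 + 43.2/3600 = 42.778667
  S → negative
  Longitude: 127° + 2/60 + 59.9/3600 = 127 + 0.033333 + 0.016639 = 127.049972
  E ⇒ keep positive
Point 4:
  Latitude: 70 + 37.174/60 = 70.619567
  hemisphere S, so the sign is −
  Lon: 31.08′ = 0.518000°; total 26.518000
  E ⇒ keep positive

1. 35.04944, -28.85444
2. 88.67828, -143.70250
3. -42.77867, 127.04997
4. -70.61957, 26.51800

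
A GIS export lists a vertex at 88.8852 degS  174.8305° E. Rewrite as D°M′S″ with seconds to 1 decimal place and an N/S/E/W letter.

88°53′6.7″ S, 174°49′49.8″ E

Latitude: 0.885200 × 60 = 53.11200′ → 53′, remainder × 60 = 6.720″
Lon: 0.830500° → 49.83000′; 0.83000 × 60 = 49.800″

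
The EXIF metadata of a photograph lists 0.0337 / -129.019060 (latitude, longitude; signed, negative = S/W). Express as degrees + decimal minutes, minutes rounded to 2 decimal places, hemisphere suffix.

0° 2.02′ N, 129° 1.14′ W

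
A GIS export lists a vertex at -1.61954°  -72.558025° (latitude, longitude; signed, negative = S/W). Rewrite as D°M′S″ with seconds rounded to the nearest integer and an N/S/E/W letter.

1°37′10″ S, 72°33′29″ W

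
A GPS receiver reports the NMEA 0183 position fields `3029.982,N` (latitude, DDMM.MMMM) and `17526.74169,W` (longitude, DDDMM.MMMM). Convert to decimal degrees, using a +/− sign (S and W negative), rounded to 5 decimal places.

30.49970, -175.44569

Latitude: degrees = first 2 digits = 30, minutes = 29.982; 30 + 29.982/60 = 30.499700
N ⇒ keep positive
Lon: degrees = first 3 digits = 175, minutes = 26.74169; 175 + 26.74169/60 = 175.445695
hemisphere W, so the sign is −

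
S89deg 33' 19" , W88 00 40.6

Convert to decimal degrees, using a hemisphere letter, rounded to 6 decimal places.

Lat: 33′ + 19″ = 33.31667′; 89 + 33.31667/60 = 89.5552778
λ: 88° + 0/60 + 40.6/3600 = 88 + 0.000000 + 0.011278 = 88.0112778

89.555278° S, 88.011278° W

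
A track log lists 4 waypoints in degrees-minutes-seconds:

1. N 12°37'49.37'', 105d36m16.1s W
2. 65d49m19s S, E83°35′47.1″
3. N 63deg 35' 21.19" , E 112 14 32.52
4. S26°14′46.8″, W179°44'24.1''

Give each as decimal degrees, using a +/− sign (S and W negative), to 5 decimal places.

1. 12.63038, -105.60447
2. -65.82194, 83.59642
3. 63.58922, 112.24237
4. -26.24633, -179.74003

Point 1:
  φ: 37′ + 49.37″ = 37.82283′; 12 + 37.82283/60 = 12.630381
  N → positive
  Lon: 36′ + 16.1″ = 36.26833′; 105 + 36.26833/60 = 105.604472
  W ⇒ negate
Point 2:
  φ: 65 + 49/60 + 19/3600 = 65.821944
  hemisphere S, so the sign is −
  λ: 83 + 35/60 + 47.1/3600 = 83.596417
  E ⇒ keep positive
Point 3:
  Latitude: 63° + 35/60 + 21.19/3600 = 63 + 0.583333 + 0.005886 = 63.589219
  N → positive
  Lon: 14′ + 32.52″ = 14.54200′; 112 + 14.54200/60 = 112.242367
  E ⇒ keep positive
Point 4:
  Latitude: 26 + 14/60 + 46.8/3600 = 26.246333
  S ⇒ negate
  λ: 44′ + 24.1″ = 44.40167′; 179 + 44.40167/60 = 179.740028
  hemisphere W, so the sign is −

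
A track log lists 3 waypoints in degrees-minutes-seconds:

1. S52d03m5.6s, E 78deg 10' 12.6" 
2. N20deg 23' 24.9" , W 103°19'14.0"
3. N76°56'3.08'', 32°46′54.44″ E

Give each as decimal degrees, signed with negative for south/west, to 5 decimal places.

1. -52.05156, 78.17017
2. 20.39025, -103.32056
3. 76.93419, 32.78179

Point 1:
  Lat: 3′ + 5.6″ = 3.09333′; 52 + 3.09333/60 = 52.051556
  S → negative
  Longitude: 78 + 10/60 + 12.6/3600 = 78.170167
  E ⇒ keep positive
Point 2:
  φ: 20° + 23/60 + 24.9/3600 = 20 + 0.383333 + 0.006917 = 20.390250
  N → positive
  Longitude: 103° + 19/60 + 14/3600 = 103 + 0.316667 + 0.003889 = 103.320556
  W → negative
Point 3:
  Lat: 76 + 56/60 + 3.08/3600 = 76.934189
  N ⇒ keep positive
  Longitude: 32 + 46/60 + 54.44/3600 = 32.781789
  E → positive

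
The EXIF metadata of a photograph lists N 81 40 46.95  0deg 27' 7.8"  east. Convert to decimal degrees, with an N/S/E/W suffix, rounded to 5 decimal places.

81.67971° N, 0.45217° E

Lat: 81 + 40/60 + 46.95/3600 = 81.679708
λ: 0 + 27/60 + 7.8/3600 = 0.452167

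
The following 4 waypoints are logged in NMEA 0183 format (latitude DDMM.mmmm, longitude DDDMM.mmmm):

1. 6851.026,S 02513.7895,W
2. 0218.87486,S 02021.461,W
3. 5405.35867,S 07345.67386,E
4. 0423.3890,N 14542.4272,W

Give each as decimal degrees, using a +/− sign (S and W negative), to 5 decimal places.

Point 1:
  φ: split at 2 digits → 68° and 51.026′; 68 + 51.026/60 = 68.850433
  S ⇒ negate
  λ: split at 3 digits → 025° and 13.7895′; 25 + 13.7895/60 = 25.229825
  W ⇒ negate
Point 2:
  φ: split at 2 digits → 02° and 18.87486′; 2 + 18.87486/60 = 2.314581
  S ⇒ negate
  Longitude: degrees = first 3 digits = 20, minutes = 21.461; 20 + 21.461/60 = 20.357683
  W → negative
Point 3:
  Latitude: degrees = first 2 digits = 54, minutes = 5.35867; 54 + 5.35867/60 = 54.089311
  S ⇒ negate
  λ: degrees = first 3 digits = 73, minutes = 45.67386; 73 + 45.67386/60 = 73.761231
  E → positive
Point 4:
  Latitude: split at 2 digits → 04° and 23.389′; 4 + 23.389/60 = 4.389817
  N ⇒ keep positive
  Longitude: degrees = first 3 digits = 145, minutes = 42.4272; 145 + 42.4272/60 = 145.707120
  hemisphere W, so the sign is −

1. -68.85043, -25.22983
2. -2.31458, -20.35768
3. -54.08931, 73.76123
4. 4.38982, -145.70712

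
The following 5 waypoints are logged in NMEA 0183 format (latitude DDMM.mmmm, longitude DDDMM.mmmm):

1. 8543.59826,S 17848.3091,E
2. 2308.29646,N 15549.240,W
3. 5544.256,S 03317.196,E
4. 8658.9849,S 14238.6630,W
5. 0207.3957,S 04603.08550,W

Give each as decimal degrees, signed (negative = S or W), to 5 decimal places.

Point 1:
  Latitude: split at 2 digits → 85° and 43.59826′; 85 + 43.59826/60 = 85.726638
  hemisphere S, so the sign is −
  Lon: split at 3 digits → 178° and 48.3091′; 178 + 48.3091/60 = 178.805152
  E ⇒ keep positive
Point 2:
  Lat: degrees = first 2 digits = 23, minutes = 8.29646; 23 + 8.29646/60 = 23.138274
  N ⇒ keep positive
  Lon: degrees = first 3 digits = 155, minutes = 49.24; 155 + 49.24/60 = 155.820667
  W → negative
Point 3:
  Latitude: degrees = first 2 digits = 55, minutes = 44.256; 55 + 44.256/60 = 55.737600
  S → negative
  λ: degrees = first 3 digits = 33, minutes = 17.196; 33 + 17.196/60 = 33.286600
  E ⇒ keep positive
Point 4:
  Latitude: split at 2 digits → 86° and 58.9849′; 86 + 58.9849/60 = 86.983082
  S → negative
  Lon: degrees = first 3 digits = 142, minutes = 38.663; 142 + 38.663/60 = 142.644383
  W ⇒ negate
Point 5:
  Latitude: split at 2 digits → 02° and 7.3957′; 2 + 7.3957/60 = 2.123262
  S → negative
  Lon: degrees = first 3 digits = 46, minutes = 3.0855; 46 + 3.0855/60 = 46.051425
  W ⇒ negate

1. -85.72664, 178.80515
2. 23.13827, -155.82067
3. -55.73760, 33.28660
4. -86.98308, -142.64438
5. -2.12326, -46.05143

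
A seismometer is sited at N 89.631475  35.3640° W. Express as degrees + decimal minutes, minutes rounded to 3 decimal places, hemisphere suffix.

89° 37.889′ N, 35° 21.840′ W

Lat: 89° + 0.631475 × 60 = 89° 37.88850′
λ: 35° + 0.364000 × 60 = 35° 21.84000′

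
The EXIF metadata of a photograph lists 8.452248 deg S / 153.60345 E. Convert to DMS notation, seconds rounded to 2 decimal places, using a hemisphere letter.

8°27′8.09″ S, 153°36′12.42″ E

Lat: whole degrees 8; 27.13488′ → 27′ and 8.0928″
Lon: 0.603450 × 60 = 36.20700′ → 36′, remainder × 60 = 12.4200″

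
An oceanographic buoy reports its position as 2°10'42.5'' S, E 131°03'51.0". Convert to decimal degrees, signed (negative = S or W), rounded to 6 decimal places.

φ: 10′ + 42.5″ = 10.70833′; 2 + 10.70833/60 = 2.1784722
S → negative
Longitude: 3′ + 51″ = 3.85000′; 131 + 3.85000/60 = 131.0641667
E → positive

-2.178472, 131.064167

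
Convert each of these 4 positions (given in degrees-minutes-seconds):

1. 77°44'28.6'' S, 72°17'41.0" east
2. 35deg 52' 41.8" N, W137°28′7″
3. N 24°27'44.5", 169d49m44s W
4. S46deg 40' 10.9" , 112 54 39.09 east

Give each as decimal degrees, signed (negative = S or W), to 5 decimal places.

Point 1:
  Lat: 77 + 44/60 + 28.6/3600 = 77.741278
  hemisphere S, so the sign is −
  Lon: 72 + 17/60 + 41/3600 = 72.294722
  E ⇒ keep positive
Point 2:
  Lat: 52′ + 41.8″ = 52.69667′; 35 + 52.69667/60 = 35.878278
  N → positive
  λ: 137° + 28/60 + 7/3600 = 137 + 0.466667 + 0.001944 = 137.468611
  hemisphere W, so the sign is −
Point 3:
  φ: 24° + 27/60 + 44.5/3600 = 24 + 0.450000 + 0.012361 = 24.462361
  N ⇒ keep positive
  λ: 169 + 49/60 + 44/3600 = 169.828889
  W → negative
Point 4:
  Latitude: 46 + 40/60 + 10.9/3600 = 46.669694
  hemisphere S, so the sign is −
  Longitude: 112° + 54/60 + 39.09/3600 = 112 + 0.900000 + 0.010858 = 112.910858
  E → positive

1. -77.74128, 72.29472
2. 35.87828, -137.46861
3. 24.46236, -169.82889
4. -46.66969, 112.91086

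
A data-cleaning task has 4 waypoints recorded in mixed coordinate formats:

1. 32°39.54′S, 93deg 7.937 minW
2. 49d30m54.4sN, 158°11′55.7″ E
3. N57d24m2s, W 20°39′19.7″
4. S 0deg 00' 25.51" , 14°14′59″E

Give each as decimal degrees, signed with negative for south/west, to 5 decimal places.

Point 1:
  φ: 39.54′ = 0.659000°; total 32.659000
  S ⇒ negate
  λ: 7.937′ = 0.132283°; total 93.132283
  hemisphere W, so the sign is −
Point 2:
  Latitude: 49 + 30/60 + 54.4/3600 = 49.515111
  N → positive
  Longitude: 11′ + 55.7″ = 11.92833′; 158 + 11.92833/60 = 158.198806
  E → positive
Point 3:
  φ: 57° + 24/60 + 2/3600 = 57 + 0.400000 + 0.000556 = 57.400556
  N ⇒ keep positive
  λ: 20° + 39/60 + 19.7/3600 = 20 + 0.650000 + 0.005472 = 20.655472
  hemisphere W, so the sign is −
Point 4:
  Latitude: 0° + 0/60 + 25.51/3600 = 0 + 0.000000 + 0.007086 = 0.007086
  S ⇒ negate
  Lon: 14 + 14/60 + 59/3600 = 14.249722
  E ⇒ keep positive

1. -32.65900, -93.13228
2. 49.51511, 158.19881
3. 57.40056, -20.65547
4. -0.00709, 14.24972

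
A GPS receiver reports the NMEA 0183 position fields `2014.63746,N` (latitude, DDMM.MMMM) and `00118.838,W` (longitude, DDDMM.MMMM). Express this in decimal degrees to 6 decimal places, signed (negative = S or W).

Latitude: degrees = first 2 digits = 20, minutes = 14.63746; 20 + 14.63746/60 = 20.2439577
N ⇒ keep positive
λ: degrees = first 3 digits = 1, minutes = 18.838; 1 + 18.838/60 = 1.3139667
W ⇒ negate

20.243958, -1.313967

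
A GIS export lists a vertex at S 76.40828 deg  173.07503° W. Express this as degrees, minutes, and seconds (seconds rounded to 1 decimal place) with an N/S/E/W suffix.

φ: 0.408280 × 60 = 24.49680′ → 24′, remainder × 60 = 29.808″
λ: whole degrees 173; 4.50180′ → 4′ and 30.108″

76°24′29.8″ S, 173°04′30.1″ W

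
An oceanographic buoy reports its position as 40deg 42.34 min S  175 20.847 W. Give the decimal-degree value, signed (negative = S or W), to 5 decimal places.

-40.70567, -175.34745

Latitude: 42.34′ = 0.705667°; total 40.705667
hemisphere S, so the sign is −
Longitude: 175 + 20.847/60 = 175.347450
hemisphere W, so the sign is −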